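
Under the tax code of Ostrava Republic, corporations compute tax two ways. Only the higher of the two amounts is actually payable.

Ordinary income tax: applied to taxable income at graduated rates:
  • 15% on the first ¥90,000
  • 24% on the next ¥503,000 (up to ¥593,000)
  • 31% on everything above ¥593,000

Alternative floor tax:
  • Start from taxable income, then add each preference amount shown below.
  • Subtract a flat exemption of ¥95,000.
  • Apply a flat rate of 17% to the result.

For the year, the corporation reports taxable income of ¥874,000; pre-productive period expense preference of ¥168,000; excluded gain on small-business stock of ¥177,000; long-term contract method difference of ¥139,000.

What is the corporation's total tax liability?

¥221,330

Alternative floor tax:
  Adjusted income: ¥874,000 + ¥168,000 + ¥177,000 + ¥139,000 = ¥1,358,000
  Less exemption ¥95,000 → base ¥1,263,000
  ¥1,263,000 × 17% = ¥214,710

Ordinary income tax:
  ¥90,000 × 15% = ¥13,500
  ¥503,000 × 24% = ¥120,720
  ¥281,000 × 31% = ¥87,110
  → ¥221,330

¥221,330 > ¥214,710, so the ordinary income tax governs.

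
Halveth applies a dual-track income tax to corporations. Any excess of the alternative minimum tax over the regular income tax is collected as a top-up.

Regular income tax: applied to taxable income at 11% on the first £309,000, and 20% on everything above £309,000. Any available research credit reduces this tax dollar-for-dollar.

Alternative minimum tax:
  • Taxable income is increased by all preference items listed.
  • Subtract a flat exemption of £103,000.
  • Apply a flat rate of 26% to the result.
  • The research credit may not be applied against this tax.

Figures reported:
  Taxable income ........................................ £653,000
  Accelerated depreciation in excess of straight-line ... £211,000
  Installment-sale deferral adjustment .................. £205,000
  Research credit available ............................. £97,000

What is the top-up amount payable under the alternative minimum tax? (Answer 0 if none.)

Alternative minimum tax:
  Adjusted income: £653,000 + £211,000 + £205,000 = £1,069,000
  Less exemption £103,000 → base £966,000
  £966,000 × 26% = £251,160

Regular income tax:
  £309,000 × 11% = £33,990
  £344,000 × 20% = £68,800
  → £102,790
  Less research credit £97,000 → £5,790

Excess of alternative minimum tax over regular income tax: £251,160 − £5,790 = £245,370.

£245,370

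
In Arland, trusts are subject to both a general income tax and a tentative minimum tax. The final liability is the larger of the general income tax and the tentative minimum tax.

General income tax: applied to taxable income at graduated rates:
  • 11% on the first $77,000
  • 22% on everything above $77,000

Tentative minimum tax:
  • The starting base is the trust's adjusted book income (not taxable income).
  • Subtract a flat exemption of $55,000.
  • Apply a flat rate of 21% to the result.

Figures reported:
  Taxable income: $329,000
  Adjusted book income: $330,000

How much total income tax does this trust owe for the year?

$63,910

General income tax:
  $77,000 × 11% = $8,470
  $252,000 × 22% = $55,440
  → $63,910

Tentative minimum tax:
  Base (adjusted book income): $330,000
  Less exemption $55,000 → base $275,000
  $275,000 × 21% = $57,750

$63,910 > $57,750, so the general income tax governs.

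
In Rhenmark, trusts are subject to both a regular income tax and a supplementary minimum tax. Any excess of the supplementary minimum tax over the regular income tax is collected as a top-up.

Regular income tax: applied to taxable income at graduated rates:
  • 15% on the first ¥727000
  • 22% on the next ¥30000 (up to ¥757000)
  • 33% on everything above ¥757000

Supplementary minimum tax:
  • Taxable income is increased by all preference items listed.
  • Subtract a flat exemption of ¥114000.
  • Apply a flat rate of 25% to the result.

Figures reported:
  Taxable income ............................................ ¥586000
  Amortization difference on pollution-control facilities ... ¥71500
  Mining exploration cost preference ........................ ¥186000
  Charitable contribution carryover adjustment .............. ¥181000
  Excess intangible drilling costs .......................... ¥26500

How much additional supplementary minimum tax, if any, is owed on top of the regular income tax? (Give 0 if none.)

Supplementary minimum tax:
  Adjusted income: ¥586000 + ¥71500 + ¥186000 + ¥181000 + ¥26500 = ¥1051000
  Less exemption ¥114000 → base ¥937000
  ¥937000 × 25% = ¥234250

Regular income tax:
  ¥586000 × 15% = ¥87900

Excess of supplementary minimum tax over regular income tax: ¥234250 − ¥87900 = ¥146350.

¥146350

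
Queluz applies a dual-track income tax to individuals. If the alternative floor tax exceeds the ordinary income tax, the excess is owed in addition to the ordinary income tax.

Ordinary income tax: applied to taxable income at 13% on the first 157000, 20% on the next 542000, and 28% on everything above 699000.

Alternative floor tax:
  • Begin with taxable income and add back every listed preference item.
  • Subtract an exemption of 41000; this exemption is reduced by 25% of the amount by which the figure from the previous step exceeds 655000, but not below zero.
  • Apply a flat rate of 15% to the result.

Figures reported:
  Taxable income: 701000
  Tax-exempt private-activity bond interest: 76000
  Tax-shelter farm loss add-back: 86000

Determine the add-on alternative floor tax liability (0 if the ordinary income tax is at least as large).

80

Ordinary income tax:
  157000 × 13% = 20410
  542000 × 20% = 108400
  2000 × 28% = 560
  → 129370

Alternative floor tax:
  Adjusted income: 701000 + 76000 + 86000 = 863000
  Exemption: 25% × (863000 − 655000) = 52000 ≥ 41000, so the exemption is fully phased out
  Base: 863000 − 0 = 863000
  863000 × 15% = 129450

Excess of alternative floor tax over ordinary income tax: 129450 − 129370 = 80.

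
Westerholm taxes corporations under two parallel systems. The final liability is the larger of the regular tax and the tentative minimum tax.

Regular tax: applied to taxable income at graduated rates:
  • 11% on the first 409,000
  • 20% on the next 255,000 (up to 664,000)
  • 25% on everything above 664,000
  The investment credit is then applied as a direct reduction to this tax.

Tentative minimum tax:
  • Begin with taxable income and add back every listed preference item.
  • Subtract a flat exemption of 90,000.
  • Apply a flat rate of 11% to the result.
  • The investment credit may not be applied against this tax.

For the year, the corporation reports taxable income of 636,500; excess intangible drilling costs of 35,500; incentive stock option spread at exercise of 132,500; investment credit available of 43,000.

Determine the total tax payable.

78,595

Tentative minimum tax:
  Adjusted income: 636,500 + 35,500 + 132,500 = 804,500
  Less exemption 90,000 → base 714,500
  714,500 × 11% = 78,595

Regular tax:
  409,000 × 11% = 44,990
  227,500 × 20% = 45,500
  → 90,490
  Less investment credit 43,000 → 47,490

78,595 > 47,490, so the tentative minimum tax is the binding amount.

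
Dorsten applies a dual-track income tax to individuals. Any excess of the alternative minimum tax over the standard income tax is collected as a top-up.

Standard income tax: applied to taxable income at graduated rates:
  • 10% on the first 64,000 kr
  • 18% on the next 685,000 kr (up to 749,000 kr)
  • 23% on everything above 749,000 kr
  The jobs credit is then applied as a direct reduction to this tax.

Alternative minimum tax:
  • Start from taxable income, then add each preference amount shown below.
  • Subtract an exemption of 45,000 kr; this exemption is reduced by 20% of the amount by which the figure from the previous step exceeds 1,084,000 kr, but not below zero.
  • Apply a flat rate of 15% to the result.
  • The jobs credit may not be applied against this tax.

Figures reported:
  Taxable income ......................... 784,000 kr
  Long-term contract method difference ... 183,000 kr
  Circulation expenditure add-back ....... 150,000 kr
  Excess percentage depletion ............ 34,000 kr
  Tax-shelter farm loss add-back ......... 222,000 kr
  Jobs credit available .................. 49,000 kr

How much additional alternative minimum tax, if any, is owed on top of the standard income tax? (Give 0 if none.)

Alternative minimum tax:
  Adjusted income: 784,000 kr + 183,000 kr + 150,000 kr + 34,000 kr + 222,000 kr = 1,373,000 kr
  Exemption: 20% × (1,373,000 kr − 1,084,000 kr) = 57,800 kr ≥ 45,000 kr, so the exemption is fully phased out
  Base: 1,373,000 kr − 0 kr = 1,373,000 kr
  1,373,000 kr × 15% = 205,950 kr

Standard income tax:
  64,000 kr × 10% = 6,400 kr
  685,000 kr × 18% = 123,300 kr
  35,000 kr × 23% = 8,050 kr
  → 137,750 kr
  Less jobs credit 49,000 kr → 88,750 kr

Excess of alternative minimum tax over standard income tax: 205,950 kr − 88,750 kr = 117,200 kr.

117,200 kr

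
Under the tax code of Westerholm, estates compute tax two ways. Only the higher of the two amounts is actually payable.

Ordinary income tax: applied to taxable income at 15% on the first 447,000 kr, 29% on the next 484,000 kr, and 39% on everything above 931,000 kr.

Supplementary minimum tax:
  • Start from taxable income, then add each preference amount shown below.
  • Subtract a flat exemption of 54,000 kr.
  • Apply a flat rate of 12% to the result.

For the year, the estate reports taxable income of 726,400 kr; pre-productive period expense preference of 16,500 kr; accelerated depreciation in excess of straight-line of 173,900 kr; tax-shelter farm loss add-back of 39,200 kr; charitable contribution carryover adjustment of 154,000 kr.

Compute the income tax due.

148,076 kr

Ordinary income tax:
  447,000 kr × 15% = 67,050 kr
  279,400 kr × 29% = 81,026 kr
  → 148,076 kr

Supplementary minimum tax:
  Adjusted income: 726,400 kr + 16,500 kr + 173,900 kr + 39,200 kr + 154,000 kr = 1,110,000 kr
  Less exemption 54,000 kr → base 1,056,000 kr
  1,056,000 kr × 12% = 126,720 kr

148,076 kr > 126,720 kr, so the ordinary income tax governs.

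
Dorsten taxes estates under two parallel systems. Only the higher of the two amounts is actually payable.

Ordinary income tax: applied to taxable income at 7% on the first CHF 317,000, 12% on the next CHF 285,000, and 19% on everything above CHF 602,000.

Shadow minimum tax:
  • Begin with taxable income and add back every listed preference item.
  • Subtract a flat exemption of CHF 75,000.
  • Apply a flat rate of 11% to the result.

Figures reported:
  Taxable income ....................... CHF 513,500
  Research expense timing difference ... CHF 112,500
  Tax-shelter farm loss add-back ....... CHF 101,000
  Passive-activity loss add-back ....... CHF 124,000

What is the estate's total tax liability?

Shadow minimum tax:
  Adjusted income: CHF 513,500 + CHF 112,500 + CHF 101,000 + CHF 124,000 = CHF 851,000
  Less exemption CHF 75,000 → base CHF 776,000
  CHF 776,000 × 11% = CHF 85,360

Ordinary income tax:
  CHF 317,000 × 7% = CHF 22,190
  CHF 196,500 × 12% = CHF 23,580
  → CHF 45,770

CHF 85,360 > CHF 45,770, so the shadow minimum tax is the binding amount.

CHF 85,360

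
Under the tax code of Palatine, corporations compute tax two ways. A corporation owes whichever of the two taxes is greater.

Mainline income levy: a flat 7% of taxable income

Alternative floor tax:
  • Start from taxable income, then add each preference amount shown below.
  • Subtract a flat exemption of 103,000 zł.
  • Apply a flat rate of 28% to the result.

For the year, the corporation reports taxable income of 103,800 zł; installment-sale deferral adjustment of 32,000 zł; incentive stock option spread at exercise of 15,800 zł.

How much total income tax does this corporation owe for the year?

13,608 zł

Alternative floor tax:
  Adjusted income: 103,800 zł + 32,000 zł + 15,800 zł = 151,600 zł
  Less exemption 103,000 zł → base 48,600 zł
  48,600 zł × 28% = 13,608 zł

Mainline income levy:
  103,800 zł × 7% = 7,266 zł

13,608 zł > 7,266 zł, so the alternative floor tax is the binding amount.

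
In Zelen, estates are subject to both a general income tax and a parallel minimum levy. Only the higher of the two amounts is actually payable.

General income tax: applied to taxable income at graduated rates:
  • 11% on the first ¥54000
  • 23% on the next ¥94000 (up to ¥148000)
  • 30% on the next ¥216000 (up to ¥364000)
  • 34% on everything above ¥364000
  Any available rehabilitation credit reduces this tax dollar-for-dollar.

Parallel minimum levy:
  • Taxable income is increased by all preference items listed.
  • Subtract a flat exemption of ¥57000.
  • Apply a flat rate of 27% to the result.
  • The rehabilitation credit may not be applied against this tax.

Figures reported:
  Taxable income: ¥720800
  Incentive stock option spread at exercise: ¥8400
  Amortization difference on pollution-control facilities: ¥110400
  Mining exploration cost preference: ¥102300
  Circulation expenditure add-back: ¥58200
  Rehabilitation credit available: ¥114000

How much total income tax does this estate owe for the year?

¥254637

Parallel minimum levy:
  Adjusted income: ¥720800 + ¥8400 + ¥110400 + ¥102300 + ¥58200 = ¥1000100
  Less exemption ¥57000 → base ¥943100
  ¥943100 × 27% = ¥254637

General income tax:
  ¥54000 × 11% = ¥5940
  ¥94000 × 23% = ¥21620
  ¥216000 × 30% = ¥64800
  ¥356800 × 34% = ¥121312
  → ¥213672
  Less rehabilitation credit ¥114000 → ¥99672

¥254637 > ¥99672, so the parallel minimum levy is the binding amount.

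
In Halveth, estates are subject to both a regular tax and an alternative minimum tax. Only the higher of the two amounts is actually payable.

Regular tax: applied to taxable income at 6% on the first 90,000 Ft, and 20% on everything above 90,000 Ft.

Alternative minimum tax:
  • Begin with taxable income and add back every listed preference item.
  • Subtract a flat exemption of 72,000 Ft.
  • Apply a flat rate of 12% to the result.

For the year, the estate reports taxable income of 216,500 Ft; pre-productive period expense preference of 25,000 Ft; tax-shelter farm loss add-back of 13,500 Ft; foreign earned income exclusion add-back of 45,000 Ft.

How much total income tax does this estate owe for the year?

30,700 Ft

Regular tax:
  90,000 Ft × 6% = 5,400 Ft
  126,500 Ft × 20% = 25,300 Ft
  → 30,700 Ft

Alternative minimum tax:
  Adjusted income: 216,500 Ft + 25,000 Ft + 13,500 Ft + 45,000 Ft = 300,000 Ft
  Less exemption 72,000 Ft → base 228,000 Ft
  228,000 Ft × 12% = 27,360 Ft

30,700 Ft > 27,360 Ft, so the regular tax governs.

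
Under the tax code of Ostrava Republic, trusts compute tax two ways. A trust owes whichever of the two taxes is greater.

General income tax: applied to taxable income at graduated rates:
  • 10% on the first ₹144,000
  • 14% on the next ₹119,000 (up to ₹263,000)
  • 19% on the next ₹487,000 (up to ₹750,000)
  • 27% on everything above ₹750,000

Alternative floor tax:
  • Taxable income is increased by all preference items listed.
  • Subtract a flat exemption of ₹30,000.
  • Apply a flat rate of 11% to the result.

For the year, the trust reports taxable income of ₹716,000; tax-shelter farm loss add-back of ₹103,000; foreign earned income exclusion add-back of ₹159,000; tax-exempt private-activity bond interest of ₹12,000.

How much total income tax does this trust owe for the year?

₹117,130

Alternative floor tax:
  Adjusted income: ₹716,000 + ₹103,000 + ₹159,000 + ₹12,000 = ₹990,000
  Less exemption ₹30,000 → base ₹960,000
  ₹960,000 × 11% = ₹105,600

General income tax:
  ₹144,000 × 10% = ₹14,400
  ₹119,000 × 14% = ₹16,660
  ₹453,000 × 19% = ₹86,070
  → ₹117,130

₹117,130 > ₹105,600, so the general income tax governs.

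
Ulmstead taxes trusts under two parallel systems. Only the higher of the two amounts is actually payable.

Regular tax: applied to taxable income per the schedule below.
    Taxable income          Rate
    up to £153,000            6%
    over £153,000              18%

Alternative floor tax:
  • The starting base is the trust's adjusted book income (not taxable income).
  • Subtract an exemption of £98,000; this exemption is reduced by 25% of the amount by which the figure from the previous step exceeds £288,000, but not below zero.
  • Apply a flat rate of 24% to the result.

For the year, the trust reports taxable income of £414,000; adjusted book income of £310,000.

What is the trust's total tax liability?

Alternative floor tax:
  Base (adjusted book income): £310,000
  Exemption: £98,000 − 25% × (£310,000 − £288,000) = £98,000 − £5,500 = £92,500
  Base: £310,000 − £92,500 = £217,500
  £217,500 × 24% = £52,200

Regular tax:
  £153,000 × 6% = £9,180
  £261,000 × 18% = £46,980
  → £56,160

£56,160 > £52,200, so the regular tax governs.

£56,160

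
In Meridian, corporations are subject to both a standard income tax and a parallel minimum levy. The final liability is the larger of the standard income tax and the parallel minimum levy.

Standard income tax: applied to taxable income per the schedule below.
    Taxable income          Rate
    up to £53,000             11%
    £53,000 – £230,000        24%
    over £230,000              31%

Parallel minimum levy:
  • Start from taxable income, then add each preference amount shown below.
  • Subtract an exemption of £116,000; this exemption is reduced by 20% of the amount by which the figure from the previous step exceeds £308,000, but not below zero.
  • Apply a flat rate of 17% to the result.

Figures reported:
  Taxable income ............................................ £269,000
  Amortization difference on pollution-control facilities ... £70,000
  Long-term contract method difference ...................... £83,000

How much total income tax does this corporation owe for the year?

£60,400

Standard income tax:
  £53,000 × 11% = £5,830
  £177,000 × 24% = £42,480
  £39,000 × 31% = £12,090
  → £60,400

Parallel minimum levy:
  Adjusted income: £269,000 + £70,000 + £83,000 = £422,000
  Exemption: £116,000 − 20% × (£422,000 − £308,000) = £116,000 − £22,800 = £93,200
  Base: £422,000 − £93,200 = £328,800
  £328,800 × 17% = £55,896

£60,400 > £55,896, so the standard income tax governs.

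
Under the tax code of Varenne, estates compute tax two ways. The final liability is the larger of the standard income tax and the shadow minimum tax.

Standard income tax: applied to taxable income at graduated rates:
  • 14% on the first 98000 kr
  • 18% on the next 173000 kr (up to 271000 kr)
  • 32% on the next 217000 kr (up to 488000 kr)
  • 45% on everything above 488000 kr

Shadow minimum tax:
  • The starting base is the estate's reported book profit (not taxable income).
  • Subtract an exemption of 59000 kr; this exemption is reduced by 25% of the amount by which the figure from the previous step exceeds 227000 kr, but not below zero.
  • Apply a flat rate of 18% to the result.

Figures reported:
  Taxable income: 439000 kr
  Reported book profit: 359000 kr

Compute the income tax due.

98620 kr

Shadow minimum tax:
  Base (reported book profit): 359000 kr
  Exemption: 59000 kr − 25% × (359000 kr − 227000 kr) = 59000 kr − 33000 kr = 26000 kr
  Base: 359000 kr − 26000 kr = 333000 kr
  333000 kr × 18% = 59940 kr

Standard income tax:
  98000 kr × 14% = 13720 kr
  173000 kr × 18% = 31140 kr
  168000 kr × 32% = 53760 kr
  → 98620 kr

98620 kr > 59940 kr, so the standard income tax governs.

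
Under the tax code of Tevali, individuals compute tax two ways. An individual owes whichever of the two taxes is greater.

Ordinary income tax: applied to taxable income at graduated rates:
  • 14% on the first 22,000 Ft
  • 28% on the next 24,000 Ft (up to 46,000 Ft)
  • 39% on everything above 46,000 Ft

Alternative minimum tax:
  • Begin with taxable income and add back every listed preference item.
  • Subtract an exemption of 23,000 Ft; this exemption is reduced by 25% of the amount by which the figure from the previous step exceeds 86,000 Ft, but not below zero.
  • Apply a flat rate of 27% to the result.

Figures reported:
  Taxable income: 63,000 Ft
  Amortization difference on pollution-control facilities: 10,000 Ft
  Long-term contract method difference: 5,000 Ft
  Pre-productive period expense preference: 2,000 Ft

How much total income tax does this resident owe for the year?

Ordinary income tax:
  22,000 Ft × 14% = 3,080 Ft
  24,000 Ft × 28% = 6,720 Ft
  17,000 Ft × 39% = 6,630 Ft
  → 16,430 Ft

Alternative minimum tax:
  Adjusted income: 63,000 Ft + 10,000 Ft + 5,000 Ft + 2,000 Ft = 80,000 Ft
  Exemption: 80,000 Ft ≤ 86,000 Ft, so full 23,000 Ft applies
  Base: 80,000 Ft − 23,000 Ft = 57,000 Ft
  57,000 Ft × 27% = 15,390 Ft

16,430 Ft > 15,390 Ft, so the ordinary income tax governs.

16,430 Ft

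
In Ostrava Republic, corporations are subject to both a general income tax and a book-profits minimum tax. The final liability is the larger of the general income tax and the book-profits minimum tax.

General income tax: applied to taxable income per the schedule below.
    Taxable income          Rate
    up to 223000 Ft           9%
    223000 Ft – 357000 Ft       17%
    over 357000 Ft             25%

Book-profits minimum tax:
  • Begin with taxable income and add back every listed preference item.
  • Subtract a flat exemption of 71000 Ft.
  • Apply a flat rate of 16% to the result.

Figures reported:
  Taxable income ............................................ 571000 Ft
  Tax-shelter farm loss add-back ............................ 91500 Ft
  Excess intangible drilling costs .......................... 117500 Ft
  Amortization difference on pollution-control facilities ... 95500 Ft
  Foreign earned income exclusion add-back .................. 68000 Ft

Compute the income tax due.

Book-profits minimum tax:
  Adjusted income: 571000 Ft + 91500 Ft + 117500 Ft + 95500 Ft + 68000 Ft = 943500 Ft
  Less exemption 71000 Ft → base 872500 Ft
  872500 Ft × 16% = 139600 Ft

General income tax:
  223000 Ft × 9% = 20070 Ft
  134000 Ft × 17% = 22780 Ft
  214000 Ft × 25% = 53500 Ft
  → 96350 Ft

139600 Ft > 96350 Ft, so the book-profits minimum tax is the binding amount.

139600 Ft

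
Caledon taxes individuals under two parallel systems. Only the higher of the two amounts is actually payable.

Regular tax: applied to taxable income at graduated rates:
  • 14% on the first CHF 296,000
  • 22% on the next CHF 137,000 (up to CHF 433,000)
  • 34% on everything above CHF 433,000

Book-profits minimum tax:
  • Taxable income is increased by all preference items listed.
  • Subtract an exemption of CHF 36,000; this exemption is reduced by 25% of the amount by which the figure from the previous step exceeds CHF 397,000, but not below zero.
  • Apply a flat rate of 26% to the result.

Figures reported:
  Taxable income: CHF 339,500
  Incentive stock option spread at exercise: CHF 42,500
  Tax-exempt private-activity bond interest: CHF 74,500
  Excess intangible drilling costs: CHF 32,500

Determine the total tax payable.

Book-profits minimum tax:
  Adjusted income: CHF 339,500 + CHF 42,500 + CHF 74,500 + CHF 32,500 = CHF 489,000
  Exemption: CHF 36,000 − 25% × (CHF 489,000 − CHF 397,000) = CHF 36,000 − CHF 23,000 = CHF 13,000
  Base: CHF 489,000 − CHF 13,000 = CHF 476,000
  CHF 476,000 × 26% = CHF 123,760

Regular tax:
  CHF 296,000 × 14% = CHF 41,440
  CHF 43,500 × 22% = CHF 9,570
  → CHF 51,010

CHF 123,760 > CHF 51,010, so the book-profits minimum tax is the binding amount.

CHF 123,760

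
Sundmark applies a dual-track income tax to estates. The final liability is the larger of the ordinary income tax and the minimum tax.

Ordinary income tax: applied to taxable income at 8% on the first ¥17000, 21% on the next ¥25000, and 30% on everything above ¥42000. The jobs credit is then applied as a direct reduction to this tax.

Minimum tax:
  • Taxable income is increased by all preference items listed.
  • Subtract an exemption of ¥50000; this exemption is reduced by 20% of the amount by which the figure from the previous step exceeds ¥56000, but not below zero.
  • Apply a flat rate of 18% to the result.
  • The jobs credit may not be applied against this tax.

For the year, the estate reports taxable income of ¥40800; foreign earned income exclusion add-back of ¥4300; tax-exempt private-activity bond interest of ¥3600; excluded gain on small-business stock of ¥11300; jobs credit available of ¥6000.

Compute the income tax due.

¥1944

Ordinary income tax:
  ¥17000 × 8% = ¥1360
  ¥23800 × 21% = ¥4998
  → ¥6358
  Less jobs credit ¥6000 → ¥358

Minimum tax:
  Adjusted income: ¥40800 + ¥4300 + ¥3600 + ¥11300 = ¥60000
  Exemption: ¥50000 − 20% × (¥60000 − ¥56000) = ¥50000 − ¥800 = ¥49200
  Base: ¥60000 − ¥49200 = ¥10800
  ¥10800 × 18% = ¥1944

¥1944 > ¥358, so the minimum tax is the binding amount.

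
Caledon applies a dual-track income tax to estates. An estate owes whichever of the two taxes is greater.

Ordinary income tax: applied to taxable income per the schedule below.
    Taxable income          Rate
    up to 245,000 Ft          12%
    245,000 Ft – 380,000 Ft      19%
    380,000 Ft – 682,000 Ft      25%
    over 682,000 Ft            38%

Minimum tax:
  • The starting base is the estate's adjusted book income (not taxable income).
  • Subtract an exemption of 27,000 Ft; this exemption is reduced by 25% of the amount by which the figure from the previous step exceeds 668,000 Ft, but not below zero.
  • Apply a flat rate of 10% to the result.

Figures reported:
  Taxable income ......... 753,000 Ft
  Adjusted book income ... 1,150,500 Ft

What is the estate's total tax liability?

157,530 Ft

Minimum tax:
  Base (adjusted book income): 1,150,500 Ft
  Exemption: 25% × (1,150,500 Ft − 668,000 Ft) = 120,625 Ft ≥ 27,000 Ft, so the exemption is fully phased out
  Base: 1,150,500 Ft − 0 Ft = 1,150,500 Ft
  1,150,500 Ft × 10% = 115,050 Ft

Ordinary income tax:
  245,000 Ft × 12% = 29,400 Ft
  135,000 Ft × 19% = 25,650 Ft
  302,000 Ft × 25% = 75,500 Ft
  71,000 Ft × 38% = 26,980 Ft
  → 157,530 Ft

157,530 Ft > 115,050 Ft, so the ordinary income tax governs.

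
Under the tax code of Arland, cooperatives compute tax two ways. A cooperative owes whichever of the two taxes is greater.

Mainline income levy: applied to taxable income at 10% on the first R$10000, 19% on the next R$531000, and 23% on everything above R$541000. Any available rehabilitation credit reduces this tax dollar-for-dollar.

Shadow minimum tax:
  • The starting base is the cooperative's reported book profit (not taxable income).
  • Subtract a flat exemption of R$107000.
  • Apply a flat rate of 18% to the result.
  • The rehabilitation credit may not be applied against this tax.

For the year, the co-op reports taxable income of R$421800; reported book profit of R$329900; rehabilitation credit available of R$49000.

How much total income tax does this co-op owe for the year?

R$40122

Shadow minimum tax:
  Base (reported book profit): R$329900
  Less exemption R$107000 → base R$222900
  R$222900 × 18% = R$40122

Mainline income levy:
  R$10000 × 10% = R$1000
  R$411800 × 19% = R$78242
  → R$79242
  Less rehabilitation credit R$49000 → R$30242

R$40122 > R$30242, so the shadow minimum tax is the binding amount.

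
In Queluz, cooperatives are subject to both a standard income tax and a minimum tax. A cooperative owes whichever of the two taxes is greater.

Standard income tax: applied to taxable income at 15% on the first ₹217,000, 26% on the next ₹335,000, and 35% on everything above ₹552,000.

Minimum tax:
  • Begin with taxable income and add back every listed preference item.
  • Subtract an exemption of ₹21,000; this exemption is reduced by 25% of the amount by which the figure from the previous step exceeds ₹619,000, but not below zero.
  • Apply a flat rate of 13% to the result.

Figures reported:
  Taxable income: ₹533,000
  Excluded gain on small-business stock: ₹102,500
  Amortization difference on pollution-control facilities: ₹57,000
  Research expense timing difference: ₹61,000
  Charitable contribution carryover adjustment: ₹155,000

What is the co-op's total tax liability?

₹118,105

Standard income tax:
  ₹217,000 × 15% = ₹32,550
  ₹316,000 × 26% = ₹82,160
  → ₹114,710

Minimum tax:
  Adjusted income: ₹533,000 + ₹102,500 + ₹57,000 + ₹61,000 + ₹155,000 = ₹908,500
  Exemption: 25% × (₹908,500 − ₹619,000) = ₹72,375 ≥ ₹21,000, so the exemption is fully phased out
  Base: ₹908,500 − ₹0 = ₹908,500
  ₹908,500 × 13% = ₹118,105

₹118,105 > ₹114,710, so the minimum tax is the binding amount.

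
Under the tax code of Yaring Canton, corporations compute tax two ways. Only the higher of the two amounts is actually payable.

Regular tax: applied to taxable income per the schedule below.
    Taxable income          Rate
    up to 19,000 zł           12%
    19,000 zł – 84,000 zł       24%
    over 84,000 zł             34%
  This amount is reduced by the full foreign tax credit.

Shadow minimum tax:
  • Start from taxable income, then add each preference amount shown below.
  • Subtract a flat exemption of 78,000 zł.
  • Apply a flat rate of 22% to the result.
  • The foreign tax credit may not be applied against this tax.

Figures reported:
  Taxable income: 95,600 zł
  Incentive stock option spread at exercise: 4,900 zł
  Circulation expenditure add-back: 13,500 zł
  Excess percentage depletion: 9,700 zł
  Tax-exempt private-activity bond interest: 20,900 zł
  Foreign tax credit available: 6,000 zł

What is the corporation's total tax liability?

15,824 zł

Regular tax:
  19,000 zł × 12% = 2,280 zł
  65,000 zł × 24% = 15,600 zł
  11,600 zł × 34% = 3,944 zł
  → 21,824 zł
  Less foreign tax credit 6,000 zł → 15,824 zł

Shadow minimum tax:
  Adjusted income: 95,600 zł + 4,900 zł + 13,500 zł + 9,700 zł + 20,900 zł = 144,600 zł
  Less exemption 78,000 zł → base 66,600 zł
  66,600 zł × 22% = 14,652 zł

15,824 zł > 14,652 zł, so the regular tax governs.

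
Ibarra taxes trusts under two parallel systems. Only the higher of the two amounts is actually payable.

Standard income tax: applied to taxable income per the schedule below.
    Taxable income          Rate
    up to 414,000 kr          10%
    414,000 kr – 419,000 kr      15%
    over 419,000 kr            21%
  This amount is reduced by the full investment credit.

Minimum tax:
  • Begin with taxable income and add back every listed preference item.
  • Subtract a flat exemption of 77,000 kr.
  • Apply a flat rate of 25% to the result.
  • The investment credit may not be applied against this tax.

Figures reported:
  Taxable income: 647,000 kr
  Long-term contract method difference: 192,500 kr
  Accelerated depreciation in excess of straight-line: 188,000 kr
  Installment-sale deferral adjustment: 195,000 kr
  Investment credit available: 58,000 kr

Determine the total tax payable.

286,375 kr

Minimum tax:
  Adjusted income: 647,000 kr + 192,500 kr + 188,000 kr + 195,000 kr = 1,222,500 kr
  Less exemption 77,000 kr → base 1,145,500 kr
  1,145,500 kr × 25% = 286,375 kr

Standard income tax:
  414,000 kr × 10% = 41,400 kr
  5,000 kr × 15% = 750 kr
  228,000 kr × 21% = 47,880 kr
  → 90,030 kr
  Less investment credit 58,000 kr → 32,030 kr

286,375 kr > 32,030 kr, so the minimum tax is the binding amount.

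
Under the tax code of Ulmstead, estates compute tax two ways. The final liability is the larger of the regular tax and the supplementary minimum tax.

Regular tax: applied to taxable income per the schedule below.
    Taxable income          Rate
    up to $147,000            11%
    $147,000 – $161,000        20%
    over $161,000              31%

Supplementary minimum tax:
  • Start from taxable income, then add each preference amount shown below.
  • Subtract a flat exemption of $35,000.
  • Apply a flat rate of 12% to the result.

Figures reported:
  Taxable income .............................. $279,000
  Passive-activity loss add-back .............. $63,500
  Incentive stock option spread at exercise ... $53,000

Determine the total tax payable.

Regular tax:
  $147,000 × 11% = $16,170
  $14,000 × 20% = $2,800
  $118,000 × 31% = $36,580
  → $55,550

Supplementary minimum tax:
  Adjusted income: $279,000 + $63,500 + $53,000 = $395,500
  Less exemption $35,000 → base $360,500
  $360,500 × 12% = $43,260

$55,550 > $43,260, so the regular tax governs.

$55,550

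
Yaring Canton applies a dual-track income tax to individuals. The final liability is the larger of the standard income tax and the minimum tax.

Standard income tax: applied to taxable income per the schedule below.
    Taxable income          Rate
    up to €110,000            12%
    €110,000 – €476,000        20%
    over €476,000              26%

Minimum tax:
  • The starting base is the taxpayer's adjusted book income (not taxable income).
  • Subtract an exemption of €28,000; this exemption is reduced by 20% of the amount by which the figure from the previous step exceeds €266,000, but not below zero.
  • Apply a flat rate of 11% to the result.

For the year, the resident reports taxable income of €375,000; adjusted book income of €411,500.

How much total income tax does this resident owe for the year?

€66,200

Standard income tax:
  €110,000 × 12% = €13,200
  €265,000 × 20% = €53,000
  → €66,200

Minimum tax:
  Base (adjusted book income): €411,500
  Exemption: 20% × (€411,500 − €266,000) = €29,100 ≥ €28,000, so the exemption is fully phased out
  Base: €411,500 − €0 = €411,500
  €411,500 × 11% = €45,265

€66,200 > €45,265, so the standard income tax governs.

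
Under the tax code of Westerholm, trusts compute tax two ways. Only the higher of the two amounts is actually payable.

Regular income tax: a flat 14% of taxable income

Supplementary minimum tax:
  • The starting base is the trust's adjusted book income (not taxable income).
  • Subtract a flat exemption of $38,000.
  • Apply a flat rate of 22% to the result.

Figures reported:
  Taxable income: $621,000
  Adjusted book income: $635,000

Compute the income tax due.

Regular income tax:
  $621,000 × 14% = $86,940

Supplementary minimum tax:
  Base (adjusted book income): $635,000
  Less exemption $38,000 → base $597,000
  $597,000 × 22% = $131,340

$131,340 > $86,940, so the supplementary minimum tax is the binding amount.

$131,340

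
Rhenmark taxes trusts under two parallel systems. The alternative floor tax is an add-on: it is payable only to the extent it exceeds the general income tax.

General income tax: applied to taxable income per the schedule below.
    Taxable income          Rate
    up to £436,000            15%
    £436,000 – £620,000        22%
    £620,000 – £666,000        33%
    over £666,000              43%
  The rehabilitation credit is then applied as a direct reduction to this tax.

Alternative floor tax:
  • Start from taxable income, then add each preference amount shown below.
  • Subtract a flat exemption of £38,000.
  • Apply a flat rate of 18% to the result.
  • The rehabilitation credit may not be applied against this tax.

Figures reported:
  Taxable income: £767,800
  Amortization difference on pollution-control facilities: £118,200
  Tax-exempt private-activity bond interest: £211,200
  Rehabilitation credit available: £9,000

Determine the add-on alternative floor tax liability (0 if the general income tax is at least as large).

£34,822

General income tax:
  £436,000 × 15% = £65,400
  £184,000 × 22% = £40,480
  £46,000 × 33% = £15,180
  £101,800 × 43% = £43,774
  → £164,834
  Less rehabilitation credit £9,000 → £155,834

Alternative floor tax:
  Adjusted income: £767,800 + £118,200 + £211,200 = £1,097,200
  Less exemption £38,000 → base £1,059,200
  £1,059,200 × 18% = £190,656

Excess of alternative floor tax over general income tax: £190,656 − £155,834 = £34,822.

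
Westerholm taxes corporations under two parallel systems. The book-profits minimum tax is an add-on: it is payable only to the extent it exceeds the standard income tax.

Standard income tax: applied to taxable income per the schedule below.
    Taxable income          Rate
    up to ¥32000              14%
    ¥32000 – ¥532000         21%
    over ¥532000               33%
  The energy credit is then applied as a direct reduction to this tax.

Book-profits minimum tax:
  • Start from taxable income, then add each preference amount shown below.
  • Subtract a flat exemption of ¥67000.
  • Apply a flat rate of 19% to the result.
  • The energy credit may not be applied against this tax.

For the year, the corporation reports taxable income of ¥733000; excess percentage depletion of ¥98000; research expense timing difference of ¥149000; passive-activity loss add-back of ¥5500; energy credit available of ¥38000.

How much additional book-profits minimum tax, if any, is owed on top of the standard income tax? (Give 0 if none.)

Standard income tax:
  ¥32000 × 14% = ¥4480
  ¥500000 × 21% = ¥105000
  ¥201000 × 33% = ¥66330
  → ¥175810
  Less energy credit ¥38000 → ¥137810

Book-profits minimum tax:
  Adjusted income: ¥733000 + ¥98000 + ¥149000 + ¥5500 = ¥985500
  Less exemption ¥67000 → base ¥918500
  ¥918500 × 19% = ¥174515

Excess of book-profits minimum tax over standard income tax: ¥174515 − ¥137810 = ¥36705.

¥36705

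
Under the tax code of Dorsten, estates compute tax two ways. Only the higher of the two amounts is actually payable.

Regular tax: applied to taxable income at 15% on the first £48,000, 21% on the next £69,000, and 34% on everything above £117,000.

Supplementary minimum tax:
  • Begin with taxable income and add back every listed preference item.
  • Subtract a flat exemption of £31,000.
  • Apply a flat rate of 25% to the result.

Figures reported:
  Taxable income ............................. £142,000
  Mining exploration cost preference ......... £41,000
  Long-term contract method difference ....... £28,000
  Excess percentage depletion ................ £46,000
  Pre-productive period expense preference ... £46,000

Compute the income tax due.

£68,000

Regular tax:
  £48,000 × 15% = £7,200
  £69,000 × 21% = £14,490
  £25,000 × 34% = £8,500
  → £30,190

Supplementary minimum tax:
  Adjusted income: £142,000 + £41,000 + £28,000 + £46,000 + £46,000 = £303,000
  Less exemption £31,000 → base £272,000
  £272,000 × 25% = £68,000

£68,000 > £30,190, so the supplementary minimum tax is the binding amount.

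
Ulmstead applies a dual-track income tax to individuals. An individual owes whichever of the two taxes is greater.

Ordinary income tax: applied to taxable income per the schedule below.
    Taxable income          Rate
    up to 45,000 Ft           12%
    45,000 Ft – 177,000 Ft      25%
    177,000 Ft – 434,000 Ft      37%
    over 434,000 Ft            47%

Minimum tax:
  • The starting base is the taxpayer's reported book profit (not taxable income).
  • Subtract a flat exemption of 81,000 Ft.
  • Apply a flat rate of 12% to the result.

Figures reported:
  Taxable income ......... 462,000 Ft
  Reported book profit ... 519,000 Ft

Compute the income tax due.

146,650 Ft

Minimum tax:
  Base (reported book profit): 519,000 Ft
  Less exemption 81,000 Ft → base 438,000 Ft
  438,000 Ft × 12% = 52,560 Ft

Ordinary income tax:
  45,000 Ft × 12% = 5,400 Ft
  132,000 Ft × 25% = 33,000 Ft
  257,000 Ft × 37% = 95,090 Ft
  28,000 Ft × 47% = 13,160 Ft
  → 146,650 Ft

146,650 Ft > 52,560 Ft, so the ordinary income tax governs.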